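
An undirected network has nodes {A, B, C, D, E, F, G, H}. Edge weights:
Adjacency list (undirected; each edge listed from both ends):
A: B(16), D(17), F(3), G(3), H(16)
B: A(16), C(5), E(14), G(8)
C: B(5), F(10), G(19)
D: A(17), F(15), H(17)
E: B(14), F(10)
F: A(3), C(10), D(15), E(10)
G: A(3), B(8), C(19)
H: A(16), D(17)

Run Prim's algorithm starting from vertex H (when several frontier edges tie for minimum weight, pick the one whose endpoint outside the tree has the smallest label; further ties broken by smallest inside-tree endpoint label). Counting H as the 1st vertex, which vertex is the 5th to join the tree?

B

Prim's algorithm from H:
Step 1: frontier [A—H 16, D—H 17] → take A—H (16); add A.
Step 2: frontier [A—F 3, A—G 3, A—B 16, A—D 17, D—H 17] → take A—F (3); add F.
Step 3: frontier [A—G 3, A—B 16, A—D 17, C—F 10, E—F 10, D—F 15, D—H 17] → take A—G (3); add G.
Step 4: frontier [A—B 16, A—D 17, C—F 10, E—F 10, D—F 15, B—G 8, C—G 19, D—H 17] → take B—G (8); add B.
Step 5: frontier [A—D 17, B—C 5, B—E 14, C—F 10, E—F 10, D—F 15, C—G 19, D—H 17] → take B—C (5); add C.
Step 6: frontier [A—D 17, B—E 14, E—F 10, D—F 15, D—H 17] → take E—F (10); add E.
Step 7: frontier [A—D 17, D—F 15, D—H 17] → take D—F (15); add D.
Vertex order: H, A, F, G, B, C, E, D. The 5th vertex is B.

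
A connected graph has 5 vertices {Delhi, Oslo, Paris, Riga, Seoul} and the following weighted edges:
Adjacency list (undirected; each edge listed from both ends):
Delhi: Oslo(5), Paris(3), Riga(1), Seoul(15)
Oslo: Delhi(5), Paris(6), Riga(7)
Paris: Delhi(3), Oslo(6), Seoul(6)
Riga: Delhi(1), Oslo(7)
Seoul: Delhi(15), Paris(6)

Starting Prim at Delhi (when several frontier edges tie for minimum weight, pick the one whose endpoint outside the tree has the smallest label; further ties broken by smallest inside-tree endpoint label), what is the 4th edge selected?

Paris-Seoul

Prim's algorithm from Delhi:
Step 1: cheapest edge leaving the tree is Delhi-Riga (1); add Riga.
Step 2: cheapest edge leaving the tree is Delhi-Paris (3); add Paris.
Step 3: cheapest edge leaving the tree is Delhi-Oslo (5); add Oslo.
Step 4: cheapest edge leaving the tree is Paris-Seoul (6); add Seoul.
The 4th edge added is Paris-Seoul.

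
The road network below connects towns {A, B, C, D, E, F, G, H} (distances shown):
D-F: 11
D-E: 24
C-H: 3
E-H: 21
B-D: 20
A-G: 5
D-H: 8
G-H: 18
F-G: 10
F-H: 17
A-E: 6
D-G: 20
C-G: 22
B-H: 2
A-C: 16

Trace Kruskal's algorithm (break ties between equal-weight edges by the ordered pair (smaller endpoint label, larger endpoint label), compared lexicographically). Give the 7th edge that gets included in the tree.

Kruskal: consider edges lightest-first.
B-H (2): add — endpoints in different components.
C-H (3): add — endpoints in different components.
A-G (5): add — endpoints in different components.
A-E (6): add — endpoints in different components.
D-H (8): add — endpoints in different components.
F-G (10): add — endpoints in different components.
D-F (11): add — endpoints in different components.
The 7th edge added is D-F.

D-F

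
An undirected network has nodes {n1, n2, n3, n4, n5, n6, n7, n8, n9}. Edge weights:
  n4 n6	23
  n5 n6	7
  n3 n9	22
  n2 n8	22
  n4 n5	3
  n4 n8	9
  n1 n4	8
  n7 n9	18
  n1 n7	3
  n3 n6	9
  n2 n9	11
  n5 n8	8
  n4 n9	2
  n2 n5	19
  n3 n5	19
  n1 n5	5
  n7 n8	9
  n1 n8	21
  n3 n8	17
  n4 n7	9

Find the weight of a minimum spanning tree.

48

Prim, starting at n6.
Step 1: cheapest edge leaving the tree is n5 n6 (7); add n5.
Step 2: cheapest edge leaving the tree is n4 n5 (3); add n4.
Step 3: cheapest edge leaving the tree is n4 n9 (2); add n9.
Step 4: cheapest edge leaving the tree is n1 n5 (5); add n1.
Step 5: cheapest edge leaving the tree is n1 n7 (3); add n7.
Step 6: cheapest edge leaving the tree is n5 n8 (8); add n8.
Step 7: cheapest edge leaving the tree is n3 n6 (9); add n3.
Step 8: cheapest edge leaving the tree is n2 n9 (11); add n2.
MST edges: n5 n6, n4 n5, n4 n9, n1 n5, n1 n7, n5 n8, n3 n6, n2 n9; total weight 7+3+2+5+3+8+9+11 = 48.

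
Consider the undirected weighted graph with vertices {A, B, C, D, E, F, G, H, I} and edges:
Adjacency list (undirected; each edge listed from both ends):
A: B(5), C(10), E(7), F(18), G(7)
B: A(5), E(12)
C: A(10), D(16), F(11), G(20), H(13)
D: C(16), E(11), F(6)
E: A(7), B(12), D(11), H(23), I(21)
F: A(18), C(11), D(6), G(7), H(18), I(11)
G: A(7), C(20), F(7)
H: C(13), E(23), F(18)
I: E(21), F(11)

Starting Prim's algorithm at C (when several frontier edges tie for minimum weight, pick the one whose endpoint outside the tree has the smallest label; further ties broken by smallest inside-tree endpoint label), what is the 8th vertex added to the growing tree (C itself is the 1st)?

I

Prim, starting at C.
Step 1: cheapest edge leaving the tree is A–C (10); add A.
Step 2: cheapest edge leaving the tree is A–B (5); add B.
Step 3: cheapest edge leaving the tree is A–E (7); add E.
Step 4: cheapest edge leaving the tree is A–G (7); add G.
Step 5: cheapest edge leaving the tree is F–G (7); add F.
Step 6: cheapest edge leaving the tree is D–F (6); add D.
Step 7: cheapest edge leaving the tree is F–I (11); add I.
Step 8: cheapest edge leaving the tree is C–H (13); add H.
Vertex order: C, A, B, E, G, F, D, I, H. The 8th vertex is I.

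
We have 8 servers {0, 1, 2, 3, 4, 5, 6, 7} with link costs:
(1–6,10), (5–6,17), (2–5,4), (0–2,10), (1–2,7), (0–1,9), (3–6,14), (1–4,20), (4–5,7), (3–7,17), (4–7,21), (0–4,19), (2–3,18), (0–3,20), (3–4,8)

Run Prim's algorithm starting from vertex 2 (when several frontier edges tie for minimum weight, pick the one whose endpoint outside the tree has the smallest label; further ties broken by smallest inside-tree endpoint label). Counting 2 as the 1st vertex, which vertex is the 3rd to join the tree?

Prim, starting at 2.
Step 1: cheapest edge leaving the tree is 2–5 (4); add 5.
Step 2: cheapest edge leaving the tree is 1–2 (7); add 1.
Step 3: cheapest edge leaving the tree is 4–5 (7); add 4.
Step 4: cheapest edge leaving the tree is 3–4 (8); add 3.
Step 5: cheapest edge leaving the tree is 0–1 (9); add 0.
Step 6: cheapest edge leaving the tree is 1–6 (10); add 6.
Step 7: cheapest edge leaving the tree is 3–7 (17); add 7.
Vertex order: 2, 5, 1, 4, 3, 0, 6, 7. The 3rd vertex is 1.

1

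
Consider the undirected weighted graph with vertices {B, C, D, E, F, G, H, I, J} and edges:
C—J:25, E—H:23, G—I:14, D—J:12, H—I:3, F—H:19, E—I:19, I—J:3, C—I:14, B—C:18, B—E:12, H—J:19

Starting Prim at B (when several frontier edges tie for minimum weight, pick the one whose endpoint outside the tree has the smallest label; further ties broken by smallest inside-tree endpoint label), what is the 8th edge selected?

F-H

Prim's algorithm from B:
Step 1: cheapest edge leaving the tree is B—E (12); add E.
Step 2: cheapest edge leaving the tree is B—C (18); add C.
Step 3: cheapest edge leaving the tree is C—I (14); add I.
Step 4: cheapest edge leaving the tree is H—I (3); add H.
Step 5: cheapest edge leaving the tree is I—J (3); add J.
Step 6: cheapest edge leaving the tree is D—J (12); add D.
Step 7: cheapest edge leaving the tree is G—I (14); add G.
Step 8: cheapest edge leaving the tree is F—H (19); add F.
The 8th edge added is F—H.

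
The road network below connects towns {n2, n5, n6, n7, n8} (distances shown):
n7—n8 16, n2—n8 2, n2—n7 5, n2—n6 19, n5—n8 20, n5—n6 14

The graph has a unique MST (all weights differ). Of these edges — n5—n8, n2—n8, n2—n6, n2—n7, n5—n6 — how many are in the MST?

4

Sort edges by weight, then run Kruskal:
n2—n8 (2): add — endpoints in different components.
n2—n7 (5): add — endpoints in different components.
n5—n6 (14): add — endpoints in different components.
n7—n8 (16): skip — n8 and n7 already connected.
n2—n6 (19): add — endpoints in different components.
MST edge set: {n2—n8, n2—n7, n5—n6, n2—n6}.
Of the listed edges, {n2—n8, n2—n6, n2—n7, n5—n6} are in the MST → 4.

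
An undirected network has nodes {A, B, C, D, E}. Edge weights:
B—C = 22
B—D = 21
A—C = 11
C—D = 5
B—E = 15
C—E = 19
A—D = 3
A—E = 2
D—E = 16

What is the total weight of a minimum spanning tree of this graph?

Kruskal's algorithm — process edges by increasing weight (ties by edge label):
A—E (2): add. Components now {A,E} {B} {C} {D}
A—D (3): add. Components now {A,D,E} {B} {C}
C—D (5): add. Components now {A,C,D,E} {B}
A—C (11): skip — A and C already connected.
B—E (15): add. Components now {A,B,C,D,E}
MST edges: A—E, A—D, C—D, B—E; total weight 2+3+5+15 = 25.

25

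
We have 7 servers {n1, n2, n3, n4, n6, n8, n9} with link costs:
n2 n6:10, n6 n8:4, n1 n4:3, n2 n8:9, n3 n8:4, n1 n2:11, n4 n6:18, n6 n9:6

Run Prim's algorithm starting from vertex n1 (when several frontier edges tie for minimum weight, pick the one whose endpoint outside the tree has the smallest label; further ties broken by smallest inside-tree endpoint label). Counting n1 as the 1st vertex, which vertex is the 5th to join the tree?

Grow the tree from n1 using Prim:
Step 1: cheapest edge leaving the tree is n1 n4 (3); add n4.
Step 2: cheapest edge leaving the tree is n1 n2 (11); add n2.
Step 3: cheapest edge leaving the tree is n2 n8 (9); add n8.
Step 4: cheapest edge leaving the tree is n3 n8 (4); add n3.
Step 5: cheapest edge leaving the tree is n6 n8 (4); add n6.
Step 6: cheapest edge leaving the tree is n6 n9 (6); add n9.
Vertex order: n1, n4, n2, n8, n3, n6, n9. The 5th vertex is n3.

n3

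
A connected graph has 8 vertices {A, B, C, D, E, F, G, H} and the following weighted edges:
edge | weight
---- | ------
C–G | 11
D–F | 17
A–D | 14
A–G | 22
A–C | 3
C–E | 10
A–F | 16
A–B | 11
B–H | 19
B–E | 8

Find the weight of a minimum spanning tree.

81

Grow the tree from H using Prim:
Step 1: cheapest edge leaving the tree is B–H (19); add B.
Step 2: cheapest edge leaving the tree is B–E (8); add E.
Step 3: cheapest edge leaving the tree is C–E (10); add C.
Step 4: cheapest edge leaving the tree is A–C (3); add A.
Step 5: cheapest edge leaving the tree is C–G (11); add G.
Step 6: cheapest edge leaving the tree is A–D (14); add D.
Step 7: cheapest edge leaving the tree is A–F (16); add F.
MST edges: B–H, B–E, C–E, A–C, C–G, A–D, A–F; total weight 19+8+10+3+11+14+16 = 81.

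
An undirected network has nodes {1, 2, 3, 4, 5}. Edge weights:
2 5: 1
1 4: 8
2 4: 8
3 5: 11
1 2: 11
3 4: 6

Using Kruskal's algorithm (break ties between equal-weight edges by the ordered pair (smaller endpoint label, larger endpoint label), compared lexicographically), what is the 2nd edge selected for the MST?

Sort edges by weight, then run Kruskal:
2 5 (1): add — endpoints in different components.
3 4 (6): add — endpoints in different components.
1 4 (8): add — endpoints in different components.
2 4 (8): add — endpoints in different components.
The 2nd edge added is 3 4.

3-4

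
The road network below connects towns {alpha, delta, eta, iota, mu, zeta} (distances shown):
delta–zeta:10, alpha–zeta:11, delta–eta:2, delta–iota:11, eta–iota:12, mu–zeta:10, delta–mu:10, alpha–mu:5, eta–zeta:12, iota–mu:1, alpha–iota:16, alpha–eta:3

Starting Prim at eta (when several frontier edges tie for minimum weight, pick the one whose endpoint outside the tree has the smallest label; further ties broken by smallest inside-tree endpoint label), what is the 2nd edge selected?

Prim's algorithm from eta:
Step 1: cheapest edge leaving the tree is delta–eta (2); add delta.
Step 2: cheapest edge leaving the tree is alpha–eta (3); add alpha.
Step 3: cheapest edge leaving the tree is alpha–mu (5); add mu.
Step 4: cheapest edge leaving the tree is iota–mu (1); add iota.
Step 5: cheapest edge leaving the tree is delta–zeta (10); add zeta.
The 2nd edge added is alpha–eta.

alpha-eta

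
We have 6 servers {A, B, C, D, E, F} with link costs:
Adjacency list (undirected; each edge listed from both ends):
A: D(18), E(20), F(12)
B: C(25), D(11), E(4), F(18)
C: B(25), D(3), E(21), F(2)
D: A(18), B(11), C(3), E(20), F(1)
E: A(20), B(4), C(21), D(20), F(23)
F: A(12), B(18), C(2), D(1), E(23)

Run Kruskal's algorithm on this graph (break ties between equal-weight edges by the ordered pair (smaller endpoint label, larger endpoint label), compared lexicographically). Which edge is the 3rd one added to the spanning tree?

B-E

Kruskal's algorithm — process edges by increasing weight (ties by edge label):
D—F (1): add — endpoints in different components.
C—F (2): add — endpoints in different components.
C—D (3): skip — C and D already connected.
B—E (4): add — endpoints in different components.
B—D (11): add — endpoints in different components.
A—F (12): add — endpoints in different components.
The 3rd edge added is B—E.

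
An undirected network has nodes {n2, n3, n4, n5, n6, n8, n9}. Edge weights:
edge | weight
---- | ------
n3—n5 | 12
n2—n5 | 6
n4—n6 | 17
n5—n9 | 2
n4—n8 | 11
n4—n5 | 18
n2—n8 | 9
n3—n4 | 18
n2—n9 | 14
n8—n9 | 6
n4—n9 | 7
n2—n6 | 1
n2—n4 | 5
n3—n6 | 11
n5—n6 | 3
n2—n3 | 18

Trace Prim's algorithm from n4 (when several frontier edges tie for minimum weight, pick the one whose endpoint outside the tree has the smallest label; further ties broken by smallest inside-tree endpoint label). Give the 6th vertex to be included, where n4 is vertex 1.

Grow the tree from n4 using Prim:
Step 1: cheapest edge leaving the tree is n2—n4 (5); add n2.
Step 2: cheapest edge leaving the tree is n2—n6 (1); add n6.
Step 3: cheapest edge leaving the tree is n5—n6 (3); add n5.
Step 4: cheapest edge leaving the tree is n5—n9 (2); add n9.
Step 5: cheapest edge leaving the tree is n8—n9 (6); add n8.
Step 6: cheapest edge leaving the tree is n3—n6 (11); add n3.
Vertex order: n4, n2, n6, n5, n9, n8, n3. The 6th vertex is n8.

n8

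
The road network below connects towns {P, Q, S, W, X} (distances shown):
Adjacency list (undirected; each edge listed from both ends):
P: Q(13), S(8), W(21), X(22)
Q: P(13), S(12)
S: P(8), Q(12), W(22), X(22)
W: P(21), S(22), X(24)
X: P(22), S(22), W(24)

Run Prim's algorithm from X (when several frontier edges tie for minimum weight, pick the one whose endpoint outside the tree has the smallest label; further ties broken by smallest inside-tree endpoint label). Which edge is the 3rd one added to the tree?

Q-S

Grow the tree from X using Prim:
Step 1: cheapest edge leaving the tree is P-X (22); add P.
Step 2: cheapest edge leaving the tree is P-S (8); add S.
Step 3: cheapest edge leaving the tree is Q-S (12); add Q.
Step 4: cheapest edge leaving the tree is P-W (21); add W.
The 3rd edge added is Q-S.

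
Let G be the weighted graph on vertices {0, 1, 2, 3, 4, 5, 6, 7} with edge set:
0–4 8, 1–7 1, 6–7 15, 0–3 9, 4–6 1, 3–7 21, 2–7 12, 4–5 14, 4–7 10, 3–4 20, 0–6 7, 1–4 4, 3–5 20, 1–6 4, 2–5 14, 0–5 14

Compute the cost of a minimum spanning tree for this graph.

Grow the tree from 7 using Prim:
Step 1: cheapest edge leaving the tree is 1–7 (1); add 1.
Step 2: cheapest edge leaving the tree is 1–4 (4); add 4.
Step 3: cheapest edge leaving the tree is 4–6 (1); add 6.
Step 4: cheapest edge leaving the tree is 0–6 (7); add 0.
Step 5: cheapest edge leaving the tree is 0–3 (9); add 3.
Step 6: cheapest edge leaving the tree is 2–7 (12); add 2.
Step 7: cheapest edge leaving the tree is 0–5 (14); add 5.
MST edges: 1–7, 1–4, 4–6, 0–6, 0–3, 2–7, 0–5; total weight 1+4+1+7+9+12+14 = 48.

48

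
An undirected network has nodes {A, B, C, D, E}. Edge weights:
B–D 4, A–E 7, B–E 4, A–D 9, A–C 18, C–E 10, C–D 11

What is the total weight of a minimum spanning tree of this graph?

Kruskal's algorithm — process edges by increasing weight (ties by edge label):
B–D (4): add — endpoints in different components.
B–E (4): add — endpoints in different components.
A–E (7): add — endpoints in different components.
A–D (9): skip — A and D already connected.
C–E (10): add — endpoints in different components.
MST edges: B–D, B–E, A–E, C–E; total weight 4+4+7+10 = 25.

25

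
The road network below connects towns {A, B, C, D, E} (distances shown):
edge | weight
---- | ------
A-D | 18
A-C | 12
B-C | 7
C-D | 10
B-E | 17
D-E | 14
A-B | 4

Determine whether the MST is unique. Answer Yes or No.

Sort edges by weight, then run Kruskal:
A-B (4): add — endpoints in different components.
B-C (7): add — endpoints in different components.
C-D (10): add — endpoints in different components.
A-C (12): skip — A and C already connected.
D-E (14): add — endpoints in different components.
Every non-tree edge has weight strictly greater than the heaviest edge on the tree path between its endpoints, so the MST is unique.

Yes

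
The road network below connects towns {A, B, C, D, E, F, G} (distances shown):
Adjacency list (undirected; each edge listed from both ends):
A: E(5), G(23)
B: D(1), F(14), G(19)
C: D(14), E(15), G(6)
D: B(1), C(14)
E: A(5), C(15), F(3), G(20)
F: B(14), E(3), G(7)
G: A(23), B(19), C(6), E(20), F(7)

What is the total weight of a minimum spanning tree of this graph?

36

Kruskal's algorithm — process edges by increasing weight (ties by edge label):
B–D (1): add. Components now {A} {B,D} {C} {E} {F} {G}
E–F (3): add. Components now {A} {B,D} {C} {E,F} {G}
A–E (5): add. Components now {A,E,F} {B,D} {C} {G}
C–G (6): add. Components now {A,E,F} {B,D} {C,G}
F–G (7): add. Components now {A,C,E,F,G} {B,D}
B–F (14): add. Components now {A,B,C,D,E,F,G}
MST edges: B–D, E–F, A–E, C–G, F–G, B–F; total weight 1+3+5+6+7+14 = 36.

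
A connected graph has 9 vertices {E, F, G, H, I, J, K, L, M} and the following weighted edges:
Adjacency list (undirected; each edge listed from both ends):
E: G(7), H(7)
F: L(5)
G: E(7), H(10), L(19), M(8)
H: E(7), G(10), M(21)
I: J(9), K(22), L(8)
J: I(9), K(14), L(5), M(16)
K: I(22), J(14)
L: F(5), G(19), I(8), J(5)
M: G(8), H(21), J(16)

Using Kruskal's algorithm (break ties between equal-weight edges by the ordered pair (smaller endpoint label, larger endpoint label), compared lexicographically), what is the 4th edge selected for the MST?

E-H

Kruskal's algorithm — process edges by increasing weight (ties by edge label):
F—L (5): add — endpoints in different components.
J—L (5): add — endpoints in different components.
E—G (7): add — endpoints in different components.
E—H (7): add — endpoints in different components.
G—M (8): add — endpoints in different components.
I—L (8): add — endpoints in different components.
I—J (9): skip — I and J already connected.
G—H (10): skip — G and H already connected.
J—K (14): add — endpoints in different components.
J—M (16): add — endpoints in different components.
The 4th edge added is E—H.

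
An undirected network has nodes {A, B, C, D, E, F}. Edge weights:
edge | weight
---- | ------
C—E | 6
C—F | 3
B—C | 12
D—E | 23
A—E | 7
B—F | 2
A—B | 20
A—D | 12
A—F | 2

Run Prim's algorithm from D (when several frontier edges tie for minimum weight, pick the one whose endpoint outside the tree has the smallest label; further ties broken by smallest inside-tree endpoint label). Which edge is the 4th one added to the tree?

C-F

Prim's algorithm from D:
Step 1: cheapest edge leaving the tree is A—D (12); add A.
Step 2: cheapest edge leaving the tree is A—F (2); add F.
Step 3: cheapest edge leaving the tree is B—F (2); add B.
Step 4: cheapest edge leaving the tree is C—F (3); add C.
Step 5: cheapest edge leaving the tree is C—E (6); add E.
The 4th edge added is C—F.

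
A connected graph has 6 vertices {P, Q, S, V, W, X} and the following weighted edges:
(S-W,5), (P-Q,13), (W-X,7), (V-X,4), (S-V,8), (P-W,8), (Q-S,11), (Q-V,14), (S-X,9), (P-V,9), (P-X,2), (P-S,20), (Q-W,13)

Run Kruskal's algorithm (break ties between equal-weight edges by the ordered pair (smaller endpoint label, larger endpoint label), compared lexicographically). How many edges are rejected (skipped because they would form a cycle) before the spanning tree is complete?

Kruskal: consider edges lightest-first.
P-X (2): add — endpoints in different components.
V-X (4): add — endpoints in different components.
S-W (5): add — endpoints in different components.
W-X (7): add — endpoints in different components.
P-W (8): skip — P and W already connected.
S-V (8): skip — V and S already connected.
P-V (9): skip — V and P already connected.
S-X (9): skip — X and S already connected.
Q-S (11): add — endpoints in different components.
Edges rejected before the tree was complete: 4.

4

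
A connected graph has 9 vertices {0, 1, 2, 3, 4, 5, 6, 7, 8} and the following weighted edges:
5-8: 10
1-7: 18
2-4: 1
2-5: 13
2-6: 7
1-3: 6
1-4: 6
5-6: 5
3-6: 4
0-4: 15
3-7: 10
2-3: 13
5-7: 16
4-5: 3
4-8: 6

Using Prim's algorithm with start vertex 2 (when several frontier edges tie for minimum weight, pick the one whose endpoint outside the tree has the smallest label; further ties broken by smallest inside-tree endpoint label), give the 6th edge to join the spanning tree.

Grow the tree from 2 using Prim:
Step 1: cheapest edge leaving the tree is 2-4 (1); add 4.
Step 2: cheapest edge leaving the tree is 4-5 (3); add 5.
Step 3: cheapest edge leaving the tree is 5-6 (5); add 6.
Step 4: cheapest edge leaving the tree is 3-6 (4); add 3.
Step 5: cheapest edge leaving the tree is 1-3 (6); add 1.
Step 6: cheapest edge leaving the tree is 4-8 (6); add 8.
Step 7: cheapest edge leaving the tree is 3-7 (10); add 7.
Step 8: cheapest edge leaving the tree is 0-4 (15); add 0.
The 6th edge added is 4-8.

4-8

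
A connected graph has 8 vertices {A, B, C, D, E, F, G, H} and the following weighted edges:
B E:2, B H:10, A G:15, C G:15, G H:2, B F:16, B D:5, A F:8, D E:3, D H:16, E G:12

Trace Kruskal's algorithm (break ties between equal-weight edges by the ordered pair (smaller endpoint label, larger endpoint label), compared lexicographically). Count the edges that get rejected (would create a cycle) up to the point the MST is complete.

Kruskal's algorithm — process edges by increasing weight (ties by edge label):
B E (2): add — endpoints in different components.
G H (2): add — endpoints in different components.
D E (3): add — endpoints in different components.
B D (5): skip — B and D already connected.
A F (8): add — endpoints in different components.
B H (10): add — endpoints in different components.
E G (12): skip — E and G already connected.
A G (15): add — endpoints in different components.
C G (15): add — endpoints in different components.
Edges rejected before the tree was complete: 2.

2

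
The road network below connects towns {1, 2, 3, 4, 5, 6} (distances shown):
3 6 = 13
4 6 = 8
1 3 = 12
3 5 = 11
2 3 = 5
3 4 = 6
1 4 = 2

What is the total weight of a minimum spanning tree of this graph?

Prim, starting at 6.
Step 1: frontier [4 6 8, 3 6 13] → take 4 6 (8); add 4.
Step 2: frontier [1 4 2, 3 4 6, 3 6 13] → take 1 4 (2); add 1.
Step 3: frontier [1 3 12, 3 4 6, 3 6 13] → take 3 4 (6); add 3.
Step 4: frontier [2 3 5, 3 5 11] → take 2 3 (5); add 2.
Step 5: frontier [3 5 11] → take 3 5 (11); add 5.
MST edges: 4 6, 1 4, 3 4, 2 3, 3 5; total weight 8+2+6+5+11 = 32.

32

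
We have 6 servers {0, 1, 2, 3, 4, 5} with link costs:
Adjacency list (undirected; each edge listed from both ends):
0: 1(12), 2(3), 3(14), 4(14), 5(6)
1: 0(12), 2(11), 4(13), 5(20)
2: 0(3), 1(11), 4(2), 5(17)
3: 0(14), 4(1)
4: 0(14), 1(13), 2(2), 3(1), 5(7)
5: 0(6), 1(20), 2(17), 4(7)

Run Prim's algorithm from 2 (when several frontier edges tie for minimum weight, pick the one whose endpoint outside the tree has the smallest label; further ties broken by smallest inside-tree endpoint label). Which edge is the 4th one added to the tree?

0-5

Prim, starting at 2.
Step 1: cheapest edge leaving the tree is 2 4 (2); add 4.
Step 2: cheapest edge leaving the tree is 3 4 (1); add 3.
Step 3: cheapest edge leaving the tree is 0 2 (3); add 0.
Step 4: cheapest edge leaving the tree is 0 5 (6); add 5.
Step 5: cheapest edge leaving the tree is 1 2 (11); add 1.
The 4th edge added is 0 5.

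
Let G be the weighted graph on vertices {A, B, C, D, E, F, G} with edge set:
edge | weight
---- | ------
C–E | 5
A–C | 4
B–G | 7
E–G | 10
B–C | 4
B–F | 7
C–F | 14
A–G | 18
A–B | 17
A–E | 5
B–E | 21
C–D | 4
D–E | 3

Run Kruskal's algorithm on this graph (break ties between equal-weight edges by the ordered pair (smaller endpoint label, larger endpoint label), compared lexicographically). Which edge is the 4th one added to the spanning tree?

Kruskal's algorithm — process edges by increasing weight (ties by edge label):
D–E (3): add — endpoints in different components.
A–C (4): add — endpoints in different components.
B–C (4): add — endpoints in different components.
C–D (4): add — endpoints in different components.
A–E (5): skip — A and E already connected.
C–E (5): skip — C and E already connected.
B–F (7): add — endpoints in different components.
B–G (7): add — endpoints in different components.
The 4th edge added is C–D.

C-D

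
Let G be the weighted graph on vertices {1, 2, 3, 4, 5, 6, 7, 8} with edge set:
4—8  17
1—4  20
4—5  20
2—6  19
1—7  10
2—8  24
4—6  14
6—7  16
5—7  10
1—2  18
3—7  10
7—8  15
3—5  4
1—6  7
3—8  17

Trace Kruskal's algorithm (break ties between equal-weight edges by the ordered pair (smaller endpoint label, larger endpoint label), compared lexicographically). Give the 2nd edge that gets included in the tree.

1-6

Sort edges by weight, then run Kruskal:
3—5 (4): add — endpoints in different components.
1—6 (7): add — endpoints in different components.
1—7 (10): add — endpoints in different components.
3—7 (10): add — endpoints in different components.
5—7 (10): skip — 5 and 7 already connected.
4—6 (14): add — endpoints in different components.
7—8 (15): add — endpoints in different components.
6—7 (16): skip — 6 and 7 already connected.
3—8 (17): skip — 3 and 8 already connected.
4—8 (17): skip — 4 and 8 already connected.
1—2 (18): add — endpoints in different components.
The 2nd edge added is 1—6.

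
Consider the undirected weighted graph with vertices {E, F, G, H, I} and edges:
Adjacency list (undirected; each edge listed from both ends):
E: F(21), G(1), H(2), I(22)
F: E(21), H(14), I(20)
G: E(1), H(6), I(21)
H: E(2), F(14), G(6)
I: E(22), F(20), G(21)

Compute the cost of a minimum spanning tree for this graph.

Grow the tree from F using Prim:
Step 1: cheapest edge leaving the tree is F H (14); add H.
Step 2: cheapest edge leaving the tree is E H (2); add E.
Step 3: cheapest edge leaving the tree is E G (1); add G.
Step 4: cheapest edge leaving the tree is F I (20); add I.
MST edges: F H, E H, E G, F I; total weight 14+2+1+20 = 37.

37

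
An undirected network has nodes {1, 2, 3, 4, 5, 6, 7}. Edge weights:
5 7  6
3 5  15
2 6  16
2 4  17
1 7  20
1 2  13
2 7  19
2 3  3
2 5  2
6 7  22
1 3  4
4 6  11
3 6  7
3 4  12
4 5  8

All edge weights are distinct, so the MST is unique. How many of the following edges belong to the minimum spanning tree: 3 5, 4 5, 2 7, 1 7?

Sort edges by weight, then run Kruskal:
2 5 (2): add — endpoints in different components.
2 3 (3): add — endpoints in different components.
1 3 (4): add — endpoints in different components.
5 7 (6): add — endpoints in different components.
3 6 (7): add — endpoints in different components.
4 5 (8): add — endpoints in different components.
MST edge set: {2 5, 2 3, 1 3, 5 7, 3 6, 4 5}.
Of the listed edges, {4 5} are in the MST → 1.

1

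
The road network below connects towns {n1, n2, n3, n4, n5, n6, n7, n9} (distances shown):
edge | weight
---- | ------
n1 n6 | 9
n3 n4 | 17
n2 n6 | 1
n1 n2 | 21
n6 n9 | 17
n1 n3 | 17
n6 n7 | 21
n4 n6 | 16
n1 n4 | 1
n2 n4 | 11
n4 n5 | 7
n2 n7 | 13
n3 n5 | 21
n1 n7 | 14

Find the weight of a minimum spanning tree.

Kruskal's algorithm — process edges by increasing weight (ties by edge label):
n1 n4 (1): add — endpoints in different components.
n2 n6 (1): add — endpoints in different components.
n4 n5 (7): add — endpoints in different components.
n1 n6 (9): add — endpoints in different components.
n2 n4 (11): skip — n4 and n2 already connected.
n2 n7 (13): add — endpoints in different components.
n1 n7 (14): skip — n7 and n1 already connected.
n4 n6 (16): skip — n6 and n4 already connected.
n1 n3 (17): add — endpoints in different components.
n3 n4 (17): skip — n3 and n4 already connected.
n6 n9 (17): add — endpoints in different components.
MST edges: n1 n4, n2 n6, n4 n5, n1 n6, n2 n7, n1 n3, n6 n9; total weight 1+1+7+9+13+17+17 = 65.

65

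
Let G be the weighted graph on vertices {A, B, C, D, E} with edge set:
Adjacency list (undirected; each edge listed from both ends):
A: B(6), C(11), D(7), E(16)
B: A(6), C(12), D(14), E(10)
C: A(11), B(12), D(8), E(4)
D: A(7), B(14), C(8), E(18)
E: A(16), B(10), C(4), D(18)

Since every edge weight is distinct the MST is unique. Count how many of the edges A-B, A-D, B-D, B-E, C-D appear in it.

3

Kruskal's algorithm — process edges by increasing weight (ties by edge label):
C-E (4): add — endpoints in different components.
A-B (6): add — endpoints in different components.
A-D (7): add — endpoints in different components.
C-D (8): add — endpoints in different components.
MST edge set: {C-E, A-B, A-D, C-D}.
Of the listed edges, {A-B, A-D, C-D} are in the MST → 3.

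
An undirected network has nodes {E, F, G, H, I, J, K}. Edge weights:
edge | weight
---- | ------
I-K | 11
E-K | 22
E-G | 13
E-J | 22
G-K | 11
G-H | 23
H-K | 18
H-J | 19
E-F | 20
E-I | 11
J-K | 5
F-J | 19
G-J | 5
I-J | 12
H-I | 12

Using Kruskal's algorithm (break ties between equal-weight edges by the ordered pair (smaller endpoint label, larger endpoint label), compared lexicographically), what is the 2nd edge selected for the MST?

Kruskal: consider edges lightest-first.
G-J (5): add — endpoints in different components.
J-K (5): add — endpoints in different components.
E-I (11): add — endpoints in different components.
G-K (11): skip — G and K already connected.
I-K (11): add — endpoints in different components.
H-I (12): add — endpoints in different components.
I-J (12): skip — I and J already connected.
E-G (13): skip — E and G already connected.
H-K (18): skip — H and K already connected.
F-J (19): add — endpoints in different components.
The 2nd edge added is J-K.

J-K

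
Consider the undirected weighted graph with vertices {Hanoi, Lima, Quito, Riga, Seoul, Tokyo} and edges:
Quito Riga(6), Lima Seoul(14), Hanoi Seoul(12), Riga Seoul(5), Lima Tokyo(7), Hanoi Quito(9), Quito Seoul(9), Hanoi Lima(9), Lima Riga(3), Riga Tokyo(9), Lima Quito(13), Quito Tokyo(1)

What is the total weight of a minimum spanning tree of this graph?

Sort edges by weight, then run Kruskal:
Quito Tokyo (1): add — endpoints in different components.
Lima Riga (3): add — endpoints in different components.
Riga Seoul (5): add — endpoints in different components.
Quito Riga (6): add — endpoints in different components.
Lima Tokyo (7): skip — Lima and Tokyo already connected.
Hanoi Lima (9): add — endpoints in different components.
MST edges: Quito Tokyo, Lima Riga, Riga Seoul, Quito Riga, Hanoi Lima; total weight 1+3+5+6+9 = 24.

24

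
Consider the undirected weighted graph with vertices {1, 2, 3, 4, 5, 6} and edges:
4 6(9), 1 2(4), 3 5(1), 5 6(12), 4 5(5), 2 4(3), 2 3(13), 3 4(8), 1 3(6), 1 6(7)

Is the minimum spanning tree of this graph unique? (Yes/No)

Yes

Kruskal: consider edges lightest-first.
3 5 (1): add — endpoints in different components.
2 4 (3): add — endpoints in different components.
1 2 (4): add — endpoints in different components.
4 5 (5): add — endpoints in different components.
1 3 (6): skip — 1 and 3 already connected.
1 6 (7): add — endpoints in different components.
Every non-tree edge has weight strictly greater than the heaviest edge on the tree path between its endpoints, so the MST is unique.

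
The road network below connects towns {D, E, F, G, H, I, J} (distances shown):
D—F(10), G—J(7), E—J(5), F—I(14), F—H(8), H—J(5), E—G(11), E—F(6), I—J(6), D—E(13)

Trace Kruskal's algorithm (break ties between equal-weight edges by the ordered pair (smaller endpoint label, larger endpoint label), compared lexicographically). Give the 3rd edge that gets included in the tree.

Kruskal: consider edges lightest-first.
E—J (5): add — endpoints in different components.
H—J (5): add — endpoints in different components.
E—F (6): add — endpoints in different components.
I—J (6): add — endpoints in different components.
G—J (7): add — endpoints in different components.
F—H (8): skip — F and H already connected.
D—F (10): add — endpoints in different components.
The 3rd edge added is E—F.

E-F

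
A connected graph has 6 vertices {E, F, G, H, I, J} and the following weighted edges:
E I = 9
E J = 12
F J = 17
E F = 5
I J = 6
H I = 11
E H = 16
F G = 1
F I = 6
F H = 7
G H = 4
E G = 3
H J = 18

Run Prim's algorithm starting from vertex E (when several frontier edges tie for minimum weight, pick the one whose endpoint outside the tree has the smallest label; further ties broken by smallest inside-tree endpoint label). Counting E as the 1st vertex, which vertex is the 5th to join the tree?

Prim's algorithm from E:
Step 1: frontier [E G 3, E F 5, E I 9, E J 12, E H 16] → take E G (3); add G.
Step 2: frontier [E F 5, E I 9, E J 12, E H 16, F G 1, G H 4] → take F G (1); add F.
Step 3: frontier [E I 9, E J 12, E H 16, F I 6, F H 7, F J 17, G H 4] → take G H (4); add H.
Step 4: frontier [E I 9, E J 12, F I 6, F J 17, H I 11, H J 18] → take F I (6); add I.
Step 5: frontier [E J 12, F J 17, H J 18, I J 6] → take I J (6); add J.
Vertex order: E, G, F, H, I, J. The 5th vertex is I.

I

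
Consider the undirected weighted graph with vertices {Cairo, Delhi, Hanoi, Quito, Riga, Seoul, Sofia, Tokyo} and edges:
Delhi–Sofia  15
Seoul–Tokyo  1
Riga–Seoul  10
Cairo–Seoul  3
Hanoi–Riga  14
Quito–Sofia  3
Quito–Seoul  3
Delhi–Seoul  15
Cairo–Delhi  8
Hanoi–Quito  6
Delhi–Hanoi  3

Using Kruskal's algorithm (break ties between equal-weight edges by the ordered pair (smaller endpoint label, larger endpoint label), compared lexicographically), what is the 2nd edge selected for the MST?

Sort edges by weight, then run Kruskal:
Seoul–Tokyo (1): add — endpoints in different components.
Cairo–Seoul (3): add — endpoints in different components.
Delhi–Hanoi (3): add — endpoints in different components.
Quito–Seoul (3): add — endpoints in different components.
Quito–Sofia (3): add — endpoints in different components.
Hanoi–Quito (6): add — endpoints in different components.
Cairo–Delhi (8): skip — Cairo and Delhi already connected.
Riga–Seoul (10): add — endpoints in different components.
The 2nd edge added is Cairo–Seoul.

Cairo-Seoul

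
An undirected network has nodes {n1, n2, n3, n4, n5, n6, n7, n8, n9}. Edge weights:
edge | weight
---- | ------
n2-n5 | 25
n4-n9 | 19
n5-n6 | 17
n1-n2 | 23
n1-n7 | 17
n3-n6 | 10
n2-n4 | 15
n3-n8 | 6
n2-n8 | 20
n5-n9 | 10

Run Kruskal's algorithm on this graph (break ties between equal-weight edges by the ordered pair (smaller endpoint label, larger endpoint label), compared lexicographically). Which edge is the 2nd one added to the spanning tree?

n3-n6

Sort edges by weight, then run Kruskal:
n3-n8 (6): add — endpoints in different components.
n3-n6 (10): add — endpoints in different components.
n5-n9 (10): add — endpoints in different components.
n2-n4 (15): add — endpoints in different components.
n1-n7 (17): add — endpoints in different components.
n5-n6 (17): add — endpoints in different components.
n4-n9 (19): add — endpoints in different components.
n2-n8 (20): skip — n2 and n8 already connected.
n1-n2 (23): add — endpoints in different components.
The 2nd edge added is n3-n6.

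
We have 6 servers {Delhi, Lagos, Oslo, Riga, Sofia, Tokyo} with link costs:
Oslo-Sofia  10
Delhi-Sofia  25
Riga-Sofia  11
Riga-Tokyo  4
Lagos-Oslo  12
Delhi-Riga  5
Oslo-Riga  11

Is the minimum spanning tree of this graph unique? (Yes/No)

No

Kruskal's algorithm — process edges by increasing weight (ties by edge label):
Riga-Tokyo (4): add. Components now {Riga,Tokyo} {Oslo} {Delhi} {Sofia} {Lagos}
Delhi-Riga (5): add. Components now {Delhi,Riga,Tokyo} {Oslo} {Sofia} {Lagos}
Oslo-Sofia (10): add. Components now {Delhi,Riga,Tokyo} {Oslo,Sofia} {Lagos}
Oslo-Riga (11): add. Components now {Delhi,Oslo,Riga,Sofia,Tokyo} {Lagos}
Riga-Sofia (11): skip — Riga and Sofia already connected.
Lagos-Oslo (12): add. Components now {Delhi,Lagos,Oslo,Riga,Sofia,Tokyo}
Non-tree edge Riga-Sofia has weight 11, equal to the heaviest edge on its tree cycle — swapping gives another MST of the same weight. Not unique.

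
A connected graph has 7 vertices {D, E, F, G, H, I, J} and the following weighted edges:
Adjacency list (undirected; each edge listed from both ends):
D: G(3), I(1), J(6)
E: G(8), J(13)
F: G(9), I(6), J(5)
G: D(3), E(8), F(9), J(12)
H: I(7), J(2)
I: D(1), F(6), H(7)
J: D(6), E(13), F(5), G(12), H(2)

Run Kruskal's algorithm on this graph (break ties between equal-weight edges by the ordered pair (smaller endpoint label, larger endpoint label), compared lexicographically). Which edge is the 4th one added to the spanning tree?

F-J

Kruskal's algorithm — process edges by increasing weight (ties by edge label):
D I (1): add. Components now {D,I} {E} {F} {G} {H} {J}
H J (2): add. Components now {D,I} {E} {F} {G} {H,J}
D G (3): add. Components now {D,G,I} {E} {F} {H,J}
F J (5): add. Components now {D,G,I} {E} {F,H,J}
D J (6): add. Components now {D,F,G,H,I,J} {E}
F I (6): skip — F and I already connected.
H I (7): skip — H and I already connected.
E G (8): add. Components now {D,E,F,G,H,I,J}
The 4th edge added is F J.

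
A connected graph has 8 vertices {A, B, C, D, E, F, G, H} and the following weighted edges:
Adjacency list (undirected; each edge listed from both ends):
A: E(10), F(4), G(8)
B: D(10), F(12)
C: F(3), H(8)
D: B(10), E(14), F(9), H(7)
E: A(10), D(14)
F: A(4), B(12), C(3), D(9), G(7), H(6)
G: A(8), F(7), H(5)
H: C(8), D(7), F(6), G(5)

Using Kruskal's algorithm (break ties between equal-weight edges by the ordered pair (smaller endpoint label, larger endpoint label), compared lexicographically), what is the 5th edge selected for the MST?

Kruskal: consider edges lightest-first.
C-F (3): add — endpoints in different components.
A-F (4): add — endpoints in different components.
G-H (5): add — endpoints in different components.
F-H (6): add — endpoints in different components.
D-H (7): add — endpoints in different components.
F-G (7): skip — F and G already connected.
A-G (8): skip — A and G already connected.
C-H (8): skip — C and H already connected.
D-F (9): skip — D and F already connected.
A-E (10): add — endpoints in different components.
B-D (10): add — endpoints in different components.
The 5th edge added is D-H.

D-H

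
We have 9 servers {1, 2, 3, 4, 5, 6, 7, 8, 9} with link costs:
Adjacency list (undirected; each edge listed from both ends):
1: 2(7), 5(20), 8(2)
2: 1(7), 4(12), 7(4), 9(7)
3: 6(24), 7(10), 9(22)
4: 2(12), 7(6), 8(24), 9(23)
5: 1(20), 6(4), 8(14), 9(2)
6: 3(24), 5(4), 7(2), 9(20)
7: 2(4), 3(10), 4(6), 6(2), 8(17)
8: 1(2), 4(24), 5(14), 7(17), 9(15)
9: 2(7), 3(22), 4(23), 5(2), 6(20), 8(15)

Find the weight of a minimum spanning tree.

37

Prim, starting at 3.
Step 1: cheapest edge leaving the tree is 3—7 (10); add 7.
Step 2: cheapest edge leaving the tree is 6—7 (2); add 6.
Step 3: cheapest edge leaving the tree is 2—7 (4); add 2.
Step 4: cheapest edge leaving the tree is 5—6 (4); add 5.
Step 5: cheapest edge leaving the tree is 5—9 (2); add 9.
Step 6: cheapest edge leaving the tree is 4—7 (6); add 4.
Step 7: cheapest edge leaving the tree is 1—2 (7); add 1.
Step 8: cheapest edge leaving the tree is 1—8 (2); add 8.
MST edges: 3—7, 6—7, 2—7, 5—6, 5—9, 4—7, 1—2, 1—8; total weight 10+2+4+4+2+6+7+2 = 37.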